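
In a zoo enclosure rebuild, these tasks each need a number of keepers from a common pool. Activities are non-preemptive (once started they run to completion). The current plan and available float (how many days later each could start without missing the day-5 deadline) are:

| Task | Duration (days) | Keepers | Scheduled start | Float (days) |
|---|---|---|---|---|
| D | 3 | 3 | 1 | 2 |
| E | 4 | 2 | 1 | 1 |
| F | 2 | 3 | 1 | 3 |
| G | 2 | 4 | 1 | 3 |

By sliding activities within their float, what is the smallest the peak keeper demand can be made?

Early-start (D@1, E@1, F@1, G@1) gives peak 12: d1:12  d2:12  d3:5  d4:2  d5:0.
Shift G→4.
Schedule D@1, E@1, F@1, G@4: d1:8  d2:8  d3:5  d4:6  d5:4 — peak 8.

8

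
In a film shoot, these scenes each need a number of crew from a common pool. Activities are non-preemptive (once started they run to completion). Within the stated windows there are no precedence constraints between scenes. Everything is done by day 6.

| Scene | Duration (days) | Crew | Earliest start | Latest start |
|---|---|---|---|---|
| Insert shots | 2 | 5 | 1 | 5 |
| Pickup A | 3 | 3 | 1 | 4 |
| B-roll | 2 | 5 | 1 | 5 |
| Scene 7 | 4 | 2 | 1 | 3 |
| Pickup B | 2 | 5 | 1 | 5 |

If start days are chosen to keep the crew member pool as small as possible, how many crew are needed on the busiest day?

10

Early-start (Insert shots@1, Pickup A@1, B-roll@1, Scene 7@1, Pickup B@1) gives peak 20: d1:20  d2:20  d3:5  d4:2  d5:0  d6:0.
Shift B-roll→3, Pickup B→5.
Schedule Insert shots@1, Pickup A@1, B-roll@3, Scene 7@1, Pickup B@5: d1:10  d2:10  d3:10  d4:7  d5:5  d6:5 — peak 10.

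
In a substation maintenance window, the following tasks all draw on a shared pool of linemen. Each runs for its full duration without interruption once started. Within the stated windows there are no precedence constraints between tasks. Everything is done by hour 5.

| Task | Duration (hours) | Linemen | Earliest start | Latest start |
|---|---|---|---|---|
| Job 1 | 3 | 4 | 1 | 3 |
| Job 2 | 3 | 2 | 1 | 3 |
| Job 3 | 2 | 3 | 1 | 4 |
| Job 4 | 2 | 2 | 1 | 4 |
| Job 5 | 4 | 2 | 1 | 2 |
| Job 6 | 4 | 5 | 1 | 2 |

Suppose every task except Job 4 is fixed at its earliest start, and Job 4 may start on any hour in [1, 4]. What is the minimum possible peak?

16

Job 4@1: h1:18  h2:18  h3:13  h4:7  h5:0 → peak 18
Job 4@2: h1:16  h2:18  h3:15  h4:7  h5:0 → peak 18
Job 4@3: h1:16  h2:16  h3:15  h4:9  h5:0 → peak 16
Job 4@4: h1:16  h2:16  h3:13  h4:9  h5:2 → peak 16
Best is Job 4@3, peak 16.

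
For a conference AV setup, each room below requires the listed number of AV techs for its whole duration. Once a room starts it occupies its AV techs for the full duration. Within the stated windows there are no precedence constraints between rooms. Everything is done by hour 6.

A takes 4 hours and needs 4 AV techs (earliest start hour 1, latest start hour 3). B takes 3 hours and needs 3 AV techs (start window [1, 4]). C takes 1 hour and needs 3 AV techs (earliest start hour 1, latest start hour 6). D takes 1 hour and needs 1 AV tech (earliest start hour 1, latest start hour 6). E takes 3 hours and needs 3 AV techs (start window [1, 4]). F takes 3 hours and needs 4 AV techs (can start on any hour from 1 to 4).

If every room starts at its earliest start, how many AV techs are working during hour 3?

14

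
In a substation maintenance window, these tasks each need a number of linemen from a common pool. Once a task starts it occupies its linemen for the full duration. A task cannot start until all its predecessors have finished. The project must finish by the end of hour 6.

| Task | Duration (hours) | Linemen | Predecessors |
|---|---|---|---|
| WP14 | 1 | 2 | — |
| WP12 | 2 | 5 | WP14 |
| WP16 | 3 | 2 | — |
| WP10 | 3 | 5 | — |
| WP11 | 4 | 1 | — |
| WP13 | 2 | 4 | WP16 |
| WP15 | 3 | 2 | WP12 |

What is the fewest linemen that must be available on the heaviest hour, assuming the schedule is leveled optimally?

11

Early-start (WP14@1, WP12@2, WP16@1, WP10@1, WP11@1, WP13@4, WP15@4) gives peak 13: h1:10  h2:13  h3:13  h4:7  h5:6  h6:2.
Shift WP10→4, WP13→5.
Schedule WP14@1, WP12@2, WP16@1, WP10@4, WP11@1, WP13@5, WP15@4: h1:5  h2:8  h3:8  h4:8  h5:11  h6:11 — peak 11.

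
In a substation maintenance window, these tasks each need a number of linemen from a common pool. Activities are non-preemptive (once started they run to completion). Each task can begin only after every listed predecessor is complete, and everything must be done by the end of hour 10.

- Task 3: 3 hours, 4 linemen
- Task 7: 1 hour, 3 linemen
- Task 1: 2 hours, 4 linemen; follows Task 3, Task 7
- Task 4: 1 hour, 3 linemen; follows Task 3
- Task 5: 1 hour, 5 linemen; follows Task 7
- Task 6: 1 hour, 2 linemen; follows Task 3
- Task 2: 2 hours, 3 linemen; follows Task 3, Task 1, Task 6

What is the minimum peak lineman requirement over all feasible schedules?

Early-start (Task 3@1, Task 7@1, Task 1@4, Task 4@4, Task 5@2, Task 6@4, Task 2@6) gives peak 9: h1:7  h2:9  h3:4  h4:9  h5:4  h6:3  h7:3  h8:0  h9:0  h10:0.
Shift Task 7→4, Task 1→5, Task 4→7, Task 5→8, Task 2→9.
Schedule Task 3@1, Task 7@4, Task 1@5, Task 4@7, Task 5@8, Task 6@4, Task 2@9: h1:4  h2:4  h3:4  h4:5  h5:4  h6:4  h7:3  h8:5  h9:3  h10:3 — peak 5.

5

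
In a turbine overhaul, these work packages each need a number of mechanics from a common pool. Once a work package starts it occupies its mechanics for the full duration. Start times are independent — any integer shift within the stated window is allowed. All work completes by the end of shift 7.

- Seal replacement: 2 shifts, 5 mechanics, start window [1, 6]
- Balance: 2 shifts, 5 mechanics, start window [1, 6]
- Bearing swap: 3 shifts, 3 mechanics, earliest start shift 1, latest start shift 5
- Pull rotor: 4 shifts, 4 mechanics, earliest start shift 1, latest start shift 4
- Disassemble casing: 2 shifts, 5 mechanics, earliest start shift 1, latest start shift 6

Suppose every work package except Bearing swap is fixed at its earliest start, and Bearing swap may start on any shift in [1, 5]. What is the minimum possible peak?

Bearing swap@1: s1:22  s2:22  s3:7  s4:4  s5:0  s6:0  s7:0 → peak 22
Bearing swap@2: s1:19  s2:22  s3:7  s4:7  s5:0  s6:0  s7:0 → peak 22
Bearing swap@3: s1:19  s2:19  s3:7  s4:7  s5:3  s6:0  s7:0 → peak 19
Bearing swap@4: s1:19  s2:19  s3:4  s4:7  s5:3  s6:3  s7:0 → peak 19
Bearing swap@5: s1:19  s2:19  s3:4  s4:4  s5:3  s6:3  s7:3 → peak 19
Best is Bearing swap@3, peak 19.

19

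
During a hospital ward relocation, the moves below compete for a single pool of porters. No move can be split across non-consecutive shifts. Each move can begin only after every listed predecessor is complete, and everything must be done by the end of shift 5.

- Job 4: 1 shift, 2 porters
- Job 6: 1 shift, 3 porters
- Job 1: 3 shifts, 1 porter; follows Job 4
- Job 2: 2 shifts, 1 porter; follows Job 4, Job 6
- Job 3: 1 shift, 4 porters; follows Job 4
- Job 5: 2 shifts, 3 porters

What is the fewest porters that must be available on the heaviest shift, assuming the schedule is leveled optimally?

5

Early-start (Job 4@1, Job 6@1, Job 1@2, Job 2@2, Job 3@2, Job 5@1) gives peak 9: s1:8  s2:9  s3:2  s4:1  s5:0.
Shift Job 3→4, Job 5→2.
Schedule Job 4@1, Job 6@1, Job 1@2, Job 2@2, Job 3@4, Job 5@2: s1:5  s2:5  s3:5  s4:5  s5:0 — peak 5.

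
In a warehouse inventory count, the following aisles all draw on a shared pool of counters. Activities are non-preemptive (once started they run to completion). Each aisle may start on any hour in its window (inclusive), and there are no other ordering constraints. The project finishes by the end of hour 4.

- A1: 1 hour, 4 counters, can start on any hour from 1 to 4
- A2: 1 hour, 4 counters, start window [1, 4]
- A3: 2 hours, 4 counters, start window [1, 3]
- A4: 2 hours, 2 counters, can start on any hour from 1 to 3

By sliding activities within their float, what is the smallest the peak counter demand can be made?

6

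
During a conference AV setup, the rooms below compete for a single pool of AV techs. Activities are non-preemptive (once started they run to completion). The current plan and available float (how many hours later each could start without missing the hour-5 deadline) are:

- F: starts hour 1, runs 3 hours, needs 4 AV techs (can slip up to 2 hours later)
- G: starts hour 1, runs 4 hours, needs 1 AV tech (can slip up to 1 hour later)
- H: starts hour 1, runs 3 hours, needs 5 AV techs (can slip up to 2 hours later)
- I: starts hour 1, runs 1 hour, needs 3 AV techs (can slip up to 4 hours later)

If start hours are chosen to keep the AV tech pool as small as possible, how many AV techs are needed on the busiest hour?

Early-start (F@1, G@1, H@1, I@1) gives peak 13: h1:13  h2:10  h3:10  h4:1  h5:0.
Shift I→4.
Schedule F@1, G@1, H@1, I@4: h1:10  h2:10  h3:10  h4:4  h5:0 — peak 10.

10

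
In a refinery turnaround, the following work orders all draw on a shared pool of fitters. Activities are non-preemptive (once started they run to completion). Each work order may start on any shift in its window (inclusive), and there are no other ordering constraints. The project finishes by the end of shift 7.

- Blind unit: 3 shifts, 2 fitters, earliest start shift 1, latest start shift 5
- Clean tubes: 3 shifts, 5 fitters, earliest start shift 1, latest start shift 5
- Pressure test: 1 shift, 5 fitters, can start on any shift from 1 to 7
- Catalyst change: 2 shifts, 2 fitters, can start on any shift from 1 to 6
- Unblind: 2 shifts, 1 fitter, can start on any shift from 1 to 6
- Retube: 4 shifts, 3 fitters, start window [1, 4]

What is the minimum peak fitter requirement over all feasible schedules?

8

Early-start (Blind unit@1, Clean tubes@1, Pressure test@1, Catalyst change@1, Unblind@1, Retube@1) gives peak 18: s1:18  s2:13  s3:10  s4:3  s5:0  s6:0  s7:0.
Shift Pressure test→4, Catalyst change→5, Retube→4.
Schedule Blind unit@1, Clean tubes@1, Pressure test@4, Catalyst change@5, Unblind@1, Retube@4: s1:8  s2:8  s3:7  s4:8  s5:5  s6:5  s7:3 — peak 8.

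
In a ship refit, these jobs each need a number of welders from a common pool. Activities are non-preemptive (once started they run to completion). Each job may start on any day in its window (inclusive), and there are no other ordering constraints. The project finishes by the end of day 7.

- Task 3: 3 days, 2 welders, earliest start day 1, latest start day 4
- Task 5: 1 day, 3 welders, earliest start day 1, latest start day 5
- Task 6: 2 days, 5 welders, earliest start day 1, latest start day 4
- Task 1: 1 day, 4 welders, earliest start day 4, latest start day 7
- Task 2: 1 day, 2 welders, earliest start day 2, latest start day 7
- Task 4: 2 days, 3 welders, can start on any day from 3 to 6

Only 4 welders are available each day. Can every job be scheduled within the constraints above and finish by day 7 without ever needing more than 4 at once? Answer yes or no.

Total welder-days = 31; over 7 days the average is 31/7 > 4, so some day must exceed 4.

no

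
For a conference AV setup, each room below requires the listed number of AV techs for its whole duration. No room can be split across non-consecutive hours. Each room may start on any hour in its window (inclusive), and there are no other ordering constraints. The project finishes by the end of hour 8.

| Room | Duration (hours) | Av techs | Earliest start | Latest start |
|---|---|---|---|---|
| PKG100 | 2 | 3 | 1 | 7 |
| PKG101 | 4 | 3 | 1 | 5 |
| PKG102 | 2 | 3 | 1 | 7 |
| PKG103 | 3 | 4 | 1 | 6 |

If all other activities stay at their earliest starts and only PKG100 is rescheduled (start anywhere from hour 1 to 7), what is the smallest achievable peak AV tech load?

10

PKG100@1: h1:13  h2:13  h3:7  h4:3  h5:0  h6:0  h7:0  h8:0 → peak 13
PKG100@2: h1:10  h2:13  h3:10  h4:3  h5:0  h6:0  h7:0  h8:0 → peak 13
PKG100@3: h1:10  h2:10  h3:10  h4:6  h5:0  h6:0  h7:0  h8:0 → peak 10
PKG100@4: h1:10  h2:10  h3:7  h4:6  h5:3  h6:0  h7:0  h8:0 → peak 10
PKG100@5: h1:10  h2:10  h3:7  h4:3  h5:3  h6:3  h7:0  h8:0 → peak 10
PKG100@6: h1:10  h2:10  h3:7  h4:3  h5:0  h6:3  h7:3  h8:0 → peak 10
PKG100@7: h1:10  h2:10  h3:7  h4:3  h5:0  h6:0  h7:3  h8:3 → peak 10
Best is PKG100@3, peak 10.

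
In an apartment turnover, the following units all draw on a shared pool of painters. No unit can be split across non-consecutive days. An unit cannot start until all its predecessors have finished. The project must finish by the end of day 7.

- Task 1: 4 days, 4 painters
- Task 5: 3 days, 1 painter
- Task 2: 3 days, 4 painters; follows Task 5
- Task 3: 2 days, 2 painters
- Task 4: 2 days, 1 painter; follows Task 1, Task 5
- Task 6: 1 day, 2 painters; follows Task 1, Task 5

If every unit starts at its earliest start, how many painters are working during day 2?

7

At early start, day 2 has: Task 1, Task 5, Task 3.
Demand: 4 + 1 + 2 = 7.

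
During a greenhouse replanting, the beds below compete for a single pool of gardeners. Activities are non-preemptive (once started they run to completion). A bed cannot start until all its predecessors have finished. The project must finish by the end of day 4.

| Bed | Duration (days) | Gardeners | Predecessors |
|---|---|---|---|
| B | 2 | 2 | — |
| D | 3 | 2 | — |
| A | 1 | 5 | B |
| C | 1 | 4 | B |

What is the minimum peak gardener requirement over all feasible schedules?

6

Early-start (B@1, D@1, A@3, C@3) gives peak 11: d1:4  d2:4  d3:11  d4:0.
Shift A→4.
Schedule B@1, D@1, A@4, C@3: d1:4  d2:4  d3:6  d4:5 — peak 6.
No arrangement of the 10 feasible schedules does better.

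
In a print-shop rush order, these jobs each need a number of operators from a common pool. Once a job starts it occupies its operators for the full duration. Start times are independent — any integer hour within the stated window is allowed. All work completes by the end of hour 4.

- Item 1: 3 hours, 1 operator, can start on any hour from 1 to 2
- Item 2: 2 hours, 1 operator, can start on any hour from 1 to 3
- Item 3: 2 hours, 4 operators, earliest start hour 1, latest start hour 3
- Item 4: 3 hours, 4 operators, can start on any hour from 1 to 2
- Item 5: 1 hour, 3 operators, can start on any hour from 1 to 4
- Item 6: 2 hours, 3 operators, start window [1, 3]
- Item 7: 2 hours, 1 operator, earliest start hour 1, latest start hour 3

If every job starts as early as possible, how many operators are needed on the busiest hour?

Early-start schedule: Item 1@1, Item 2@1, Item 3@1, Item 4@1, Item 5@1, Item 6@1, Item 7@1.
Load per hour: hour 1: 17, hour 2: 14, hour 3: 5, hour 4: 0.
Peak is 17.

17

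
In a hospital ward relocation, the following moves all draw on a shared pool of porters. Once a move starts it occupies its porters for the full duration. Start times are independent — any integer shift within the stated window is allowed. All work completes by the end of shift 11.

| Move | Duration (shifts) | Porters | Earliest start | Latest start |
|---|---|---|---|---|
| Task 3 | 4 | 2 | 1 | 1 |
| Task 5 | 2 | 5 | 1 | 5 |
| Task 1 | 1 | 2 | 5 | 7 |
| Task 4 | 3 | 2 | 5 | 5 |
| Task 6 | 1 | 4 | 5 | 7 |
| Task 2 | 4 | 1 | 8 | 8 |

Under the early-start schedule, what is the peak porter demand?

8

Early-start schedule: Task 3@1, Task 5@1, Task 1@5, Task 4@5, Task 6@5, Task 2@8.
Load per shift: shift 1: 7, shift 2: 7, shift 3: 2, shift 4: 2, shift 5: 8, shift 6: 2, shift 7: 2, shift 8: 1, shift 9: 1, shift 10: 1, shift 11: 1.
Peak is 8.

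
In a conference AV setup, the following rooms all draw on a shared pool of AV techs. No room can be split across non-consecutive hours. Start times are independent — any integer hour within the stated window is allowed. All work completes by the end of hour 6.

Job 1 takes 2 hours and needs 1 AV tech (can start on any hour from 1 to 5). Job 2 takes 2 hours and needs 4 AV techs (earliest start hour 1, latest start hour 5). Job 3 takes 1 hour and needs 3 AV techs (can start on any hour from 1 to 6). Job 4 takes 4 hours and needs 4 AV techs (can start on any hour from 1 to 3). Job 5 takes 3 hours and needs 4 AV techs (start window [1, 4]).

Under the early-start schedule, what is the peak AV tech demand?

16

Early-start schedule: Job 1@1, Job 2@1, Job 3@1, Job 4@1, Job 5@1.
Load per hour: hour 1: 16, hour 2: 13, hour 3: 8, hour 4: 4, hour 5: 0, hour 6: 0.
Peak is 16.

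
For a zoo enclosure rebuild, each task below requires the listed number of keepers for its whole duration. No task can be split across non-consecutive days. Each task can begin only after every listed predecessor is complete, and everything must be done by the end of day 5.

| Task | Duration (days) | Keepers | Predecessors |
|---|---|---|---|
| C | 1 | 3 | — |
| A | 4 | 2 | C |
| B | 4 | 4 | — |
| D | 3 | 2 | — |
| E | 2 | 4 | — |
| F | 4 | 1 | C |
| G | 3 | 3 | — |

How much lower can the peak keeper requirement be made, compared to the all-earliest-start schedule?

4

Early-start peak: d1:16  d2:16  d3:12  d4:7  d5:3 ⇒ 16.
Leveled (C@1, A@2, B@1, D@1, E@4, F@2, G@1): d1:12  d2:12  d3:12  d4:11  d5:7 ⇒ 12.
Reduction 16 − 12 = 4.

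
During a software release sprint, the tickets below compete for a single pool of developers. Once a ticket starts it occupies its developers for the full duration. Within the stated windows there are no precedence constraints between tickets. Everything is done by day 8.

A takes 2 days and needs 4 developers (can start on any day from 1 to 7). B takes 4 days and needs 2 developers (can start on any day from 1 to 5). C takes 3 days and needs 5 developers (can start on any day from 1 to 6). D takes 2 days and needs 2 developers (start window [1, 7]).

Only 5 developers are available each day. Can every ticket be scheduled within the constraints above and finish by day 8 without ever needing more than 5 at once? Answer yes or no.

no

The minimum achievable peak is 6; 5 < 6, so no feasible schedule stays within the cap.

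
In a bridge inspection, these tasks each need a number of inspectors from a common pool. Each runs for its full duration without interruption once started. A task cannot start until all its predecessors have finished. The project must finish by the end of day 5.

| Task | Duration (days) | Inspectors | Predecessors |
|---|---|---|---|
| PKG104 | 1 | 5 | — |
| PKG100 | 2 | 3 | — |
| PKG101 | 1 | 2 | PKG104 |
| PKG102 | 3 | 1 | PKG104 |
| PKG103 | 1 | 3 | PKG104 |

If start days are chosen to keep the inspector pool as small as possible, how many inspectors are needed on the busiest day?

Early-start (PKG104@1, PKG100@1, PKG101@2, PKG102@2, PKG103@2) gives peak 9: d1:8  d2:9  d3:1  d4:1  d5:0.
Shift PKG100→2, PKG102→3, PKG103→4.
Schedule PKG104@1, PKG100@2, PKG101@2, PKG102@3, PKG103@4: d1:5  d2:5  d3:4  d4:4  d5:1 — peak 5.

5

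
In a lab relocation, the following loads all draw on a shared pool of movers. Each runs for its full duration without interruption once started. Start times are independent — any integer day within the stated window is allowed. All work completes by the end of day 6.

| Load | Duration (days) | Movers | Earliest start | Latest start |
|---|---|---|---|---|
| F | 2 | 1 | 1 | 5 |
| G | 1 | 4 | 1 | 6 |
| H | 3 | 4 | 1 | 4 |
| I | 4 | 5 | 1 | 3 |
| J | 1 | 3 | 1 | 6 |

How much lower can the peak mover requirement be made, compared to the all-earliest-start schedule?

Early-start peak: d1:17  d2:10  d3:9  d4:5  d5:0  d6:0 ⇒ 17.
Leveled (F@1, G@1, H@1, I@3, J@2): d1:9  d2:8  d3:9  d4:5  d5:5  d6:5 ⇒ 9.
Reduction 17 − 9 = 8.

8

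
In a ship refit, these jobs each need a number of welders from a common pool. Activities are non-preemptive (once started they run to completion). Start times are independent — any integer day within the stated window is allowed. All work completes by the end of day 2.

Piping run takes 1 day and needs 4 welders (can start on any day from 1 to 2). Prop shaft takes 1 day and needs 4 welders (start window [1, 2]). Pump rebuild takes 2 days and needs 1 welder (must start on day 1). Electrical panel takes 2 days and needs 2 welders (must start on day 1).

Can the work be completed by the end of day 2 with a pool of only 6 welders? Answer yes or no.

Total welder-days = 14; over 2 days the average is 14/2 > 6, so some day must exceed 6.

no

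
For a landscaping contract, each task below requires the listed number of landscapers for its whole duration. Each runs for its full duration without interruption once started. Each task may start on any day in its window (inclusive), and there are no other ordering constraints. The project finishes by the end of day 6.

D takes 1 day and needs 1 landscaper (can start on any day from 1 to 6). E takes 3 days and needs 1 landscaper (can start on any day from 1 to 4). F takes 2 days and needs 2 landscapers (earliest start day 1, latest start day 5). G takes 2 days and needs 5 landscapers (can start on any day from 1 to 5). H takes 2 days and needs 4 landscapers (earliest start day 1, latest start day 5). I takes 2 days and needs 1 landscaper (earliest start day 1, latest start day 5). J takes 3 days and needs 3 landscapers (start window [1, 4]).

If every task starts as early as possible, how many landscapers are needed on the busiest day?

Early-start schedule: D@1, E@1, F@1, G@1, H@1, I@1, J@1.
Load per day: day 1: 17, day 2: 16, day 3: 4, day 4: 0, day 5: 0, day 6: 0.
Peak is 17.

17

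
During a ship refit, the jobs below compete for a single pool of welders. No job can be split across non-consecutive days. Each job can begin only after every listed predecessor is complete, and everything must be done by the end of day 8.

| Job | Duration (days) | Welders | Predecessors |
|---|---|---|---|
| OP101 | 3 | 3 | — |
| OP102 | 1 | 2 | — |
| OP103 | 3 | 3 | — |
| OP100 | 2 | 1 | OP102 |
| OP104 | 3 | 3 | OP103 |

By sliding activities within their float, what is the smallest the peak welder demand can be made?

6

Early-start (OP101@1, OP102@1, OP103@1, OP100@2, OP104@4) gives peak 8: d1:8  d2:7  d3:7  d4:3  d5:3  d6:3  d7:0  d8:0.
Shift OP103→2, OP100→4, OP104→5.
Schedule OP101@1, OP102@1, OP103@2, OP100@4, OP104@5: d1:5  d2:6  d3:6  d4:4  d5:4  d6:3  d7:3  d8:0 — peak 6.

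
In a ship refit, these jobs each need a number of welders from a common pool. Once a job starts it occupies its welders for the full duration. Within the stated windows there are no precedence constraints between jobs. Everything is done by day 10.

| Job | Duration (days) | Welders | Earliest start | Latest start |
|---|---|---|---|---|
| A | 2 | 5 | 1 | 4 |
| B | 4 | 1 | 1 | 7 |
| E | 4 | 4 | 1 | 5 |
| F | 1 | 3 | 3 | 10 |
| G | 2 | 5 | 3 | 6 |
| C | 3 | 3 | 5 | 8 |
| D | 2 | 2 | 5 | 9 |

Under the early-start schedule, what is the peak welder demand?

13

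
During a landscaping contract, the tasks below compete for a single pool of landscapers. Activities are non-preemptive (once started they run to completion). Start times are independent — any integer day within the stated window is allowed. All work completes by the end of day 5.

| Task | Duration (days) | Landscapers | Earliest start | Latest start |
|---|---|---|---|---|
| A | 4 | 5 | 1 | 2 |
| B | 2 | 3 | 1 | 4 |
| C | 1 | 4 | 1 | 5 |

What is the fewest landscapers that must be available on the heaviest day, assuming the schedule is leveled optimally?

8

Early-start (A@1, B@1, C@1) gives peak 12: d1:12  d2:8  d3:5  d4:5  d5:0.
Shift C→5.
Schedule A@1, B@1, C@5: d1:8  d2:8  d3:5  d4:5  d5:4 — peak 8.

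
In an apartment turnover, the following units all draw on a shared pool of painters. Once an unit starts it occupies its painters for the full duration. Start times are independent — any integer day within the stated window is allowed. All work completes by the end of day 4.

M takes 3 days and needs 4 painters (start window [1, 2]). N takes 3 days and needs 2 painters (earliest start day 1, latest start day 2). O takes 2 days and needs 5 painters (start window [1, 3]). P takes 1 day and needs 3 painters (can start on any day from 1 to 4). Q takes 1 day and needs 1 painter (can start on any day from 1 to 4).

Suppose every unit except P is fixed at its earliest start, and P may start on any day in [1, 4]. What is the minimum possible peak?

12

P@1: d1:15  d2:11  d3:6  d4:0 → peak 15
P@2: d1:12  d2:14  d3:6  d4:0 → peak 14
P@3: d1:12  d2:11  d3:9  d4:0 → peak 12
P@4: d1:12  d2:11  d3:6  d4:3 → peak 12
Best is P@3, peak 12.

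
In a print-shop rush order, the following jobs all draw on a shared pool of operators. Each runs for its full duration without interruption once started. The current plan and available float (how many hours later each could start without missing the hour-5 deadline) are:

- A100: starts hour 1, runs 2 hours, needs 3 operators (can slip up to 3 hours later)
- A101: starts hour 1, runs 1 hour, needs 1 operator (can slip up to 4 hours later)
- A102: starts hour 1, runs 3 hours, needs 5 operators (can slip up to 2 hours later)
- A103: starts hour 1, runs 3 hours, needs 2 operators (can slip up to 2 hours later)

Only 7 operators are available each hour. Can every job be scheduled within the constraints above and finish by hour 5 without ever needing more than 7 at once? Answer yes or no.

Schedule A100@1, A101@1, A102@3, A103@1: h1:6  h2:5  h3:7  h4:5  h5:5 — peak 7 ≤ 7.

yes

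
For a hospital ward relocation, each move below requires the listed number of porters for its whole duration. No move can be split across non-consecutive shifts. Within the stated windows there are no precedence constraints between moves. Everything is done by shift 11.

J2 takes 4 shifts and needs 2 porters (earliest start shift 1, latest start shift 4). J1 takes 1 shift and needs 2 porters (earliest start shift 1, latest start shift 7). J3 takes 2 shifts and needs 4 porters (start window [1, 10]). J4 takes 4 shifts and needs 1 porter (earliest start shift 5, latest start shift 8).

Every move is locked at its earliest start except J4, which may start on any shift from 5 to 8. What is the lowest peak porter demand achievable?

8

J4@5: s1:8  s2:6  s3:2  s4:2  s5:1  s6:1  s7:1  s8:1  s9:0  s10:0  s11:0 → peak 8
J4@6: s1:8  s2:6  s3:2  s4:2  s5:0  s6:1  s7:1  s8:1  s9:1  s10:0  s11:0 → peak 8
J4@7: s1:8  s2:6  s3:2  s4:2  s5:0  s6:0  s7:1  s8:1  s9:1  s10:1  s11:0 → peak 8
J4@8: s1:8  s2:6  s3:2  s4:2  s5:0  s6:0  s7:0  s8:1  s9:1  s10:1  s11:1 → peak 8
Best is J4@5, peak 8.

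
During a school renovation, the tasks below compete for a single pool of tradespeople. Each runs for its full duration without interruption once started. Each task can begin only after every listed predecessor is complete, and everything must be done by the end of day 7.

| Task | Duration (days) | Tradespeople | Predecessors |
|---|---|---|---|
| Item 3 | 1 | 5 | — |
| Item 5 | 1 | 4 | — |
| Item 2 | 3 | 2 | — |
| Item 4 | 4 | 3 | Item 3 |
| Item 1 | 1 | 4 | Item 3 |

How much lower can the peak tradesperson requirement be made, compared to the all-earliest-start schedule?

Early-start peak: d1:11  d2:9  d3:5  d4:3  d5:3  d6:0  d7:0 ⇒ 11.
Leveled (Item 3@1, Item 5@2, Item 2@3, Item 4@3, Item 1@7): d1:5  d2:4  d3:5  d4:5  d5:5  d6:3  d7:4 ⇒ 5.
Reduction 11 − 5 = 6.

6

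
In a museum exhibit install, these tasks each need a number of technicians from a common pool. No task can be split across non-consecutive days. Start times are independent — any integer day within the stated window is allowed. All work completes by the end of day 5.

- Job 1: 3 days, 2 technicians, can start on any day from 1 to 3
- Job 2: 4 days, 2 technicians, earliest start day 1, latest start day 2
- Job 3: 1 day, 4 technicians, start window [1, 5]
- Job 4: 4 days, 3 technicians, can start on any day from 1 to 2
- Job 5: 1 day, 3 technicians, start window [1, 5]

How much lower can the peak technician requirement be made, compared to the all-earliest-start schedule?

Early-start peak: d1:14  d2:7  d3:7  d4:5  d5:0 ⇒ 14.
Leveled (Job 1@1, Job 2@1, Job 3@5, Job 4@1, Job 5@5): d1:7  d2:7  d3:7  d4:5  d5:7 ⇒ 7.
Reduction 14 − 7 = 7.

7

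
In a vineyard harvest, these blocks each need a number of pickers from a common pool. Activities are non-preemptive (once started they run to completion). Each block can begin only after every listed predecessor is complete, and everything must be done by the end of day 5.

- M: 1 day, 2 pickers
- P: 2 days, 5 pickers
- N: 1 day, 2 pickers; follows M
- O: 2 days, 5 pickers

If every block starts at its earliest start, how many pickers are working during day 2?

12

At early start, day 2 has: P, N, O.
Demand: 5 + 2 + 5 = 12.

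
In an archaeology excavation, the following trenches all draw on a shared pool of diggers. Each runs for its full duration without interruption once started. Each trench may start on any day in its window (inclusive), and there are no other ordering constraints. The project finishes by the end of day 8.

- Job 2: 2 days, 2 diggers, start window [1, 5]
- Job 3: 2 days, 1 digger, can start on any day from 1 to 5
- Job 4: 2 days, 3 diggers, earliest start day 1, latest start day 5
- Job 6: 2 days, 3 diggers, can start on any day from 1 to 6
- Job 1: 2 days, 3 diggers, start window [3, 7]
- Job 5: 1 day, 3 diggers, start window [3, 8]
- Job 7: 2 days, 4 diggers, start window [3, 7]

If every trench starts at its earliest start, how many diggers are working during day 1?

At early start, day 1 has: Job 2, Job 3, Job 4, Job 6.
Demand: 2 + 1 + 3 + 3 = 9.

9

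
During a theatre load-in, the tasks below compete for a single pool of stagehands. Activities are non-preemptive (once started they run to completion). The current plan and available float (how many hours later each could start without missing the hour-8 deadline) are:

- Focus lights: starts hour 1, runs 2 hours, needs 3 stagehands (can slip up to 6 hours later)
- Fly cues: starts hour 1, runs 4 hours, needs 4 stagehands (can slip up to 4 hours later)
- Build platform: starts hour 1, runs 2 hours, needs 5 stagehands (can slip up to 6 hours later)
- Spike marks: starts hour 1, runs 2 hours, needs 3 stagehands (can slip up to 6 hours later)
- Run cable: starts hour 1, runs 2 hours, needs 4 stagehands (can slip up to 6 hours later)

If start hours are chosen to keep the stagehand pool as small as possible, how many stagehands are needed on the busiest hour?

7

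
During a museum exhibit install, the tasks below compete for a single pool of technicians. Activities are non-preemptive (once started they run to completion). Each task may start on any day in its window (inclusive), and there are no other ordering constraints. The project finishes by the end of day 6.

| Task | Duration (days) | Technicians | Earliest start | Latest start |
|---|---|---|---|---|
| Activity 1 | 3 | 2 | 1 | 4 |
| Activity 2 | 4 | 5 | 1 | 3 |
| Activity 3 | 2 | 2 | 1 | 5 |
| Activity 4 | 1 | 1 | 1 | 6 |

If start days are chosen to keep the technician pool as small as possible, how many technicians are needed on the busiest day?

Early-start (Activity 1@1, Activity 2@1, Activity 3@1, Activity 4@1) gives peak 10: d1:10  d2:9  d3:7  d4:5  d5:0  d6:0.
Shift Activity 3→4, Activity 4→5.
Schedule Activity 1@1, Activity 2@1, Activity 3@4, Activity 4@5: d1:7  d2:7  d3:7  d4:7  d5:3  d6:0 — peak 7.

7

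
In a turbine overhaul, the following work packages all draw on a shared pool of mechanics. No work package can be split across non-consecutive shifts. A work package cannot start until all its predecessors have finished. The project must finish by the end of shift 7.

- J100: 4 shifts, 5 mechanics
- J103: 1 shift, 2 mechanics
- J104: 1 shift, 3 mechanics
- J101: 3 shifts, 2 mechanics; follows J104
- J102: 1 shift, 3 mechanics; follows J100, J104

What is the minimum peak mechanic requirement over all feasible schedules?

Early-start (J100@1, J103@1, J104@1, J101@2, J102@5) gives peak 10: s1:10  s2:7  s3:7  s4:7  s5:3  s6:0  s7:0.
Shift J100→2, J102→6.
Schedule J100@2, J103@1, J104@1, J101@2, J102@6: s1:5  s2:7  s3:7  s4:7  s5:5  s6:3  s7:0 — peak 7.

7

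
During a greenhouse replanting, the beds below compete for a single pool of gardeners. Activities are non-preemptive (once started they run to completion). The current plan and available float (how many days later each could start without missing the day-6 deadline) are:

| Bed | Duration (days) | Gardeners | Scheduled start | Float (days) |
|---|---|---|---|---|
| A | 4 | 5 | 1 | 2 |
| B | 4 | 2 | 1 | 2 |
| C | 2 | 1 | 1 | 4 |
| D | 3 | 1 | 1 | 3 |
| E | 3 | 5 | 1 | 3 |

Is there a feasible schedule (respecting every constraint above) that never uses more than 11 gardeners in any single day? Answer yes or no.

The minimum achievable peak is 12; 11 < 12, so no feasible schedule stays within the cap.

no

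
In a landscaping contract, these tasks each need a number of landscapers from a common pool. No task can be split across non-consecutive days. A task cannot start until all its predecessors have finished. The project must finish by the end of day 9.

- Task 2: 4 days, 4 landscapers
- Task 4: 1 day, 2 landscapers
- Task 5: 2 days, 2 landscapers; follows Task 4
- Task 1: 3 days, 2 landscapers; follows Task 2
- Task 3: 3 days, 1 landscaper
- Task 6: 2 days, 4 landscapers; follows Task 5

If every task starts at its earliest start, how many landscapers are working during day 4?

8

At early start, day 4 has: Task 2, Task 6.
Demand: 4 + 4 = 8.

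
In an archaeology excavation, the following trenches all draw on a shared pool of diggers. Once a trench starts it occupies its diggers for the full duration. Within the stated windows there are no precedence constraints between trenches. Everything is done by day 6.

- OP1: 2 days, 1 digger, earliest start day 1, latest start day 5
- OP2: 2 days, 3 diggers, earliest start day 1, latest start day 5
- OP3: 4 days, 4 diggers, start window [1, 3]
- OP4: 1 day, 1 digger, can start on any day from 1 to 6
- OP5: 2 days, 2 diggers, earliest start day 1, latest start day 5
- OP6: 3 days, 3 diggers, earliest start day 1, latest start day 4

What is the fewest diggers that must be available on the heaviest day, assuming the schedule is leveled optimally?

7

Early-start (OP1@1, OP2@1, OP3@1, OP4@1, OP5@1, OP6@1) gives peak 14: d1:14  d2:13  d3:7  d4:4  d5:0  d6:0.
Shift OP3→3, OP6→3.
Schedule OP1@1, OP2@1, OP3@3, OP4@1, OP5@1, OP6@3: d1:7  d2:6  d3:7  d4:7  d5:7  d6:4 — peak 7.
Total digger-days = 38 over 6 days ⇒ peak ≥ ⌈38/6⌉ = 7, so 7 is optimal.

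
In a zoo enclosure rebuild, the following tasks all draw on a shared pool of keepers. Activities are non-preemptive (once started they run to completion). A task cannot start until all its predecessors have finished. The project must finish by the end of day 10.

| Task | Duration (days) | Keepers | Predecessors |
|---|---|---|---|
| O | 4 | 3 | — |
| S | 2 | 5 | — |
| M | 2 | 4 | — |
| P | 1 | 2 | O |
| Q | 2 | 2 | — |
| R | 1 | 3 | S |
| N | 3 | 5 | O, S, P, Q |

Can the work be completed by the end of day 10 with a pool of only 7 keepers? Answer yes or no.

yes

Schedule O@1, S@5, M@1, P@5, Q@3, R@7, N@8: d1:7  d2:7  d3:5  d4:5  d5:7  d6:5  d7:3  d8:5  d9:5  d10:5 — peak 7 ≤ 7.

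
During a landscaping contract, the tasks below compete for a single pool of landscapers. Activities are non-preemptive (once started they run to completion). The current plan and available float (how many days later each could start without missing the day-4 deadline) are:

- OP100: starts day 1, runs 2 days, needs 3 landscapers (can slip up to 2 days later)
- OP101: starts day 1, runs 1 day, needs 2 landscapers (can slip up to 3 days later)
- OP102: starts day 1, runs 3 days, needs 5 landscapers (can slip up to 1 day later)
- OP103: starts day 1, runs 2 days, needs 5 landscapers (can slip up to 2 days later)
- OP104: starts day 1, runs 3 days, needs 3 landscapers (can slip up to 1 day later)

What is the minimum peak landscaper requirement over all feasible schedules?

13

Early-start (OP100@1, OP101@1, OP102@1, OP103@1, OP104@1) gives peak 18: d1:18  d2:16  d3:8  d4:0.
Shift OP103→3.
Schedule OP100@1, OP101@1, OP102@1, OP103@3, OP104@1: d1:13  d2:11  d3:13  d4:5 — peak 13.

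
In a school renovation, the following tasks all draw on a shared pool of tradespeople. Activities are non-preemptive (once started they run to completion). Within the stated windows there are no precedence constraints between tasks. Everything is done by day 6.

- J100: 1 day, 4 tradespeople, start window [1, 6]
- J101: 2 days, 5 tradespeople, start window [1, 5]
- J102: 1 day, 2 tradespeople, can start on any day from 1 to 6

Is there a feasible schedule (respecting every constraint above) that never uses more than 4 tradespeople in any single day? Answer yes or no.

no

The minimum achievable peak is 5; 4 < 5, so no feasible schedule stays within the cap.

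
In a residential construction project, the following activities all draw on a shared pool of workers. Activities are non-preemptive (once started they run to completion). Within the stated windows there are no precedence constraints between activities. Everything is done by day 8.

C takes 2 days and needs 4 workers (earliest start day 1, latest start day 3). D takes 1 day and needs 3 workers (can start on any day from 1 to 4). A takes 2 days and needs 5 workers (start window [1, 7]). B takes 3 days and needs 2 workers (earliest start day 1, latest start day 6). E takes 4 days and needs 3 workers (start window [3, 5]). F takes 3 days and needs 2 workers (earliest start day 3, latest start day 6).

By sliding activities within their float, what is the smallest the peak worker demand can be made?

Early-start (C@1, D@1, A@1, B@1, E@3, F@3) gives peak 14: d1:14  d2:11  d3:7  d4:5  d5:5  d6:3  d7:0  d8:0.
Shift A→3, B→2, E→5, F→5.
Schedule C@1, D@1, A@3, B@2, E@5, F@5: d1:7  d2:6  d3:7  d4:7  d5:5  d6:5  d7:5  d8:3 — peak 7.

7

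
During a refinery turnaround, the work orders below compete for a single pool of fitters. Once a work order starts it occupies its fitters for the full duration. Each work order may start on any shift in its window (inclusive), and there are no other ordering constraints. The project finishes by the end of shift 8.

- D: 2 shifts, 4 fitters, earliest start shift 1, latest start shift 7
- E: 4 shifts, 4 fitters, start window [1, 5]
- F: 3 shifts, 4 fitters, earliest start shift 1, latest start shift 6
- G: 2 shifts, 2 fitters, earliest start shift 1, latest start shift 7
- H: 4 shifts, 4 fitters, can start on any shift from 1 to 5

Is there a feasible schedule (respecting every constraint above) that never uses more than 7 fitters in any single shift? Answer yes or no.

no

The minimum achievable peak is 8; 7 < 8, so no feasible schedule stays within the cap.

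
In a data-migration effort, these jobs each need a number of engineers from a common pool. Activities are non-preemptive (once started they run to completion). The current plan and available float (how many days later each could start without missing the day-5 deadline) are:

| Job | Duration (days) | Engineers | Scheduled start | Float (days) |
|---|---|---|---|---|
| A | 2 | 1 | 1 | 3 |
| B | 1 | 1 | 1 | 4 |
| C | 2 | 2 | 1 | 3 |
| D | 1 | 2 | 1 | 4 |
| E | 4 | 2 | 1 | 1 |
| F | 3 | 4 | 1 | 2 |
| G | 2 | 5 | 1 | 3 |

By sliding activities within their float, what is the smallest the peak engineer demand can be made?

Early-start (A@1, B@1, C@1, D@1, E@1, F@1, G@1) gives peak 17: d1:17  d2:14  d3:6  d4:2  d5:0.
Shift C→3, D→5, E→2, F→3.
Schedule A@1, B@1, C@3, D@5, E@2, F@3, G@1: d1:7  d2:8  d3:8  d4:8  d5:8 — peak 8.
Total engineer-days = 39 over 5 days ⇒ peak ≥ ⌈39/5⌉ = 8, so 8 is optimal.

8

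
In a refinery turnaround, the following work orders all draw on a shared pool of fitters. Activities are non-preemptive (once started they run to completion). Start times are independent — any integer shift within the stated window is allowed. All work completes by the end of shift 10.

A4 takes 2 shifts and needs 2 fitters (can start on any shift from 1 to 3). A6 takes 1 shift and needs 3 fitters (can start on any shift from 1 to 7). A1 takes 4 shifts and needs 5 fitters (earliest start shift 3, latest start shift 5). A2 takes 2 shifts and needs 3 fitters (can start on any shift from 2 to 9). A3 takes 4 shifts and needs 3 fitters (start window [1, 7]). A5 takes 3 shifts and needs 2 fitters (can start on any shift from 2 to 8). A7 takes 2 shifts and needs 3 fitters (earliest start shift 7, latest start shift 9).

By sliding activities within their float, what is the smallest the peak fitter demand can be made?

7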